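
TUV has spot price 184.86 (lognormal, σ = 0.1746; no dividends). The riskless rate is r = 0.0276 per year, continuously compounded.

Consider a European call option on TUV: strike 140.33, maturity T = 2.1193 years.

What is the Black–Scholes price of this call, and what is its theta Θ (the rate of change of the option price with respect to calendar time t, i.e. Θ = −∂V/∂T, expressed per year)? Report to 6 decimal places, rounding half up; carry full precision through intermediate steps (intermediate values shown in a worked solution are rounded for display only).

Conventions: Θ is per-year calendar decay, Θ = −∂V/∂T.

price = 54.248434
Θ = -4.788437

σ√T = 0.1746·√2.1193 = 0.254179
d₁ = (ln(S/K) + (r+σ²/2)T) / (σ√T) = (ln(184.86/140.33) + (0.0276+0.1746²/2)·2.1193) / 0.254179 = (0.275602 + 0.090796) / 0.254179 = 1.441494
d₂ = d₁ − σ√T = 1.441494 − 0.254179 = 1.187315
e^{−rT} = 0.943185
N(d₁) = 0.925277,  N(d₂) = 0.882448
Call price V = S·N(d₁) − K·e^{−rT}·N(d₂) = 171.046793 − 116.798359 = 54.248434
φ(d₁) = (1/√(2π))·e^{−d₁²/2} = 0.141156
Θ = −S·φ(d₁)·σ/(2√T) − r·K·e^{−rT}·N(d₂) = −1.564802 − 3.223635 = -4.788437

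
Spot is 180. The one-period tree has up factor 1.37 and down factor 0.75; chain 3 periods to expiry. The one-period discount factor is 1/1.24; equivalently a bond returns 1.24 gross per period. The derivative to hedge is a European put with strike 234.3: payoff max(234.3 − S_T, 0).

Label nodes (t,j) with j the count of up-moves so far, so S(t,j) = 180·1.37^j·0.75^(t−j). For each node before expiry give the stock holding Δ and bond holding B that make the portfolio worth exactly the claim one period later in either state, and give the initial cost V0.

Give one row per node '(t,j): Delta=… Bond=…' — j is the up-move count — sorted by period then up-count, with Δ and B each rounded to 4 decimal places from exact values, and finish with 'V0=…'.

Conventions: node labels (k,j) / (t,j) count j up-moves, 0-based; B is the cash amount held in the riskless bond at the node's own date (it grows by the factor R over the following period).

(0,0): Delta=-0.2007 Bond=42.1183
(1,0): Delta=-0.8547 Bond=140.5160
(1,1): Delta=-0.1057 Bond=28.8030
(2,0): Delta=-1.0000 Bond=188.9516
(2,1): Delta=-0.8336 Bond=170.3367
(2,2): Delta=0.0000 Bond=0.0000
V0=5.9916

The replicating-portfolio and risk-neutral prices coincide; use p* = (1.24−0.75)/(1.37−0.75) = 0.7903 for the latter.
Payoffs at expiry: V(3,0)=158.3625, V(3,1)=95.5875, V(3,2)=0.0000, V(3,3)=0.0000
Node (2,0) S=101.2500: V=(p*·95.5875+(1−p*)·158.3625)/1.24=87.7016; Δ=(95.5875−158.3625)/(138.7125−75.9375)=-1.0000; B=V−Δ·S=188.9516
Node (2,1) S=184.9500: V=(p*·0.0000+(1−p*)·95.5875)/1.24=16.1633; Δ=(0.0000−95.5875)/(253.3815−138.7125)=-0.8336; B=V−Δ·S=170.3367
Node (2,2) S=337.8420: V=(p*·0.0000+(1−p*)·0.0000)/1.24=0.0000; Δ=(0.0000−0.0000)/(462.8435−253.3815)=0.0000; B=V−Δ·S=0.0000
Node (1,0) S=135.0000: V=(p*·16.1633+(1−p*)·87.7016)/1.24=25.1317; Δ=(16.1633−87.7016)/(184.9500−101.2500)=-0.8547; B=V−Δ·S=140.5160
Node (1,1) S=246.6000: V=(p*·0.0000+(1−p*)·16.1633)/1.24=2.7331; Δ=(0.0000−16.1633)/(337.8420−184.9500)=-0.1057; B=V−Δ·S=28.8030
Node (0,0) S=180.0000: V=(p*·2.7331+(1−p*)·25.1317)/1.24=5.9916; Δ=(2.7331−25.1317)/(246.6000−135.0000)=-0.2007; B=V−Δ·S=42.1183
Verification: the root portfolio costs Δ(0,0)·S0 + B(0,0) = 5.9916, matching V0.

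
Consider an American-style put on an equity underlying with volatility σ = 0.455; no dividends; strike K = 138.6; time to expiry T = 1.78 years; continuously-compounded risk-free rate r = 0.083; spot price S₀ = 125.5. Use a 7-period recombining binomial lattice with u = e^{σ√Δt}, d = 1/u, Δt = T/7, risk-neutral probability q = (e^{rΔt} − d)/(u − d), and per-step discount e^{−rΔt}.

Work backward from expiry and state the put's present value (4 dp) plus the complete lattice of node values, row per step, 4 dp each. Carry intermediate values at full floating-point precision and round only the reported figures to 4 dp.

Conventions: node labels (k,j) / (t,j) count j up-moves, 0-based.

params: Δt=0.25429 u=1.25790 d=0.79498 q=0.48897 e^(-rΔt)=0.97912
t_7 payoffs: 113.4159 98.7510 75.5467 38.8303 0.0000 0.0000 0.0000 0.0000
k=6: node(6,0) S=31.6790 payoff=106.9210 vs cont=104.0264 → 106.9210 [stop]  node(6,1) S=50.1260 payoff=88.4740 vs cont=85.5794 → 88.4740 [stop]  node(6,2) S=79.3146 payoff=59.2854 vs cont=56.3908 → 59.2854 [stop]  node(6,3) S=125.5000 payoff=13.1000 vs cont=19.4292 → 19.4292 [wait]  node(6,4) S=198.5794 payoff=0.0000 vs cont=0.0000 → 0.0000 [wait]  node(6,5) S=314.2135 payoff=0.0000 vs cont=0.0000 → 0.0000 [wait]  node(6,6) S=497.1819 payoff=0.0000 vs cont=0.0000 → 0.0000 [wait]
k=5: node(5,0) S=39.8490 payoff=98.7510 vs cont=95.8564 → 98.7510 [stop]  node(5,1) S=63.0533 payoff=75.5467 vs cont=72.6521 → 75.5467 [stop]  node(5,2) S=99.7697 payoff=38.8303 vs cont=38.9659 → 38.9659 [wait]  node(5,3) S=157.8661 payoff=0.0000 vs cont=9.7216 → 9.7216 [wait]  node(5,4) S=249.7926 payoff=0.0000 vs cont=0.0000 → 0.0000 [wait]  node(5,5) S=395.2484 payoff=0.0000 vs cont=0.0000 → 0.0000 [wait]
k=4: node(4,0) S=50.1260 payoff=88.4740 vs cont=85.5794 → 88.4740 [stop]  node(4,1) S=79.3146 payoff=59.2854 vs cont=56.4557 → 59.2854 [stop]  node(4,2) S=125.5000 payoff=13.1000 vs cont=24.1512 → 24.1512 [wait]  node(4,3) S=198.5794 payoff=0.0000 vs cont=4.8643 → 4.8643 [wait]  node(4,4) S=314.2135 payoff=0.0000 vs cont=0.0000 → 0.0000 [wait]
k=3: node(3,0) S=63.0533 payoff=75.5467 vs cont=72.6521 → 75.5467 [stop]  node(3,1) S=99.7697 payoff=38.8303 vs cont=41.2266 → 41.2266 [wait]  node(3,2) S=157.8661 payoff=0.0000 vs cont=14.4131 → 14.4131 [wait]  node(3,3) S=249.7926 payoff=0.0000 vs cont=2.4339 → 2.4339 [wait]
k=2: node(2,0) S=79.3146 payoff=59.2854 vs cont=57.5380 → 59.2854 [stop]  node(2,1) S=125.5000 payoff=13.1000 vs cont=27.5285 → 27.5285 [wait]  node(2,2) S=198.5794 payoff=0.0000 vs cont=8.3770 → 8.3770 [wait]
k=1: node(1,0) S=99.7697 payoff=38.8303 vs cont=42.8435 → 42.8435 [wait]  node(1,1) S=157.8661 payoff=0.0000 vs cont=17.7847 → 17.7847 [wait]
k=0: node(0,0) S=125.5000 payoff=13.1000 vs cont=29.9517 → 29.9517 [wait]

price = 29.9517
tree:
29.9517
42.8435 17.7847
59.2854 27.5285 8.3770
75.5467 41.2266 14.4131 2.4339
88.4740 59.2854 24.1512 4.8643 0.0000
98.7510 75.5467 38.9659 9.7216 0.0000 0.0000
106.9210 88.4740 59.2854 19.4292 0.0000 0.0000 0.0000
113.4159 98.7510 75.5467 38.8303 0.0000 0.0000 0.0000 0.0000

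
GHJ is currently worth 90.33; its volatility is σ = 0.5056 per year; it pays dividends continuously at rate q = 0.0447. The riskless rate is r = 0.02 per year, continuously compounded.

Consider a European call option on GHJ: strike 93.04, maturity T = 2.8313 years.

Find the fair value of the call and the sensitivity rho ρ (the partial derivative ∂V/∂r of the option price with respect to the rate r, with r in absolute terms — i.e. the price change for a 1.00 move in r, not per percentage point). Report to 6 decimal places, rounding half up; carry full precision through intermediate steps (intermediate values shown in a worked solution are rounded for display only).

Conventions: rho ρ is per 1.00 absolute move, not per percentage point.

σ√T = 0.5056·√2.8313 = 0.850746
d₁ = (ln(S/K) + (r−q+σ²/2)T) / (σ√T) = (ln(90.33/93.04) + (0.02−0.0447+0.5056²/2)·2.8313) / 0.850746 = (-0.029560 + 0.291951) / 0.850746 = 0.308425
d₂ = d₁ − σ√T = 0.308425 − 0.850746 = -0.542321
e^{−rT} = 0.944947
e^{−qT} = 0.881122
N(d₁) = 0.621121,  N(d₂) = 0.293799
Call price V = S·e^{−qT}·N(d₁) − K·e^{−rT}·N(d₂) = 49.436078 − 25.830166 = 23.605912
ρ = K·T·e^{−rT}·N(d₂) = 73.132950

price = 23.605912
ρ = 73.132950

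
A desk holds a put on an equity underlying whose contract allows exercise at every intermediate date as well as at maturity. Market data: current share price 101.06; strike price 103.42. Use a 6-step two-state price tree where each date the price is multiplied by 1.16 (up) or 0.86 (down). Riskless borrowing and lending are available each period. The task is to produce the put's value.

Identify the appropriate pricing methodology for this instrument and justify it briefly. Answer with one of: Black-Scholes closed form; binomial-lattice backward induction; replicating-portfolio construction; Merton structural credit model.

Key observation: the defining feature is the embedded early-exercise option across 6 discrete dates on the spot-101.06 tree; pricing the strike-103.42 put means working backward with an exercise test at every node.

framework: binomial-lattice backward induction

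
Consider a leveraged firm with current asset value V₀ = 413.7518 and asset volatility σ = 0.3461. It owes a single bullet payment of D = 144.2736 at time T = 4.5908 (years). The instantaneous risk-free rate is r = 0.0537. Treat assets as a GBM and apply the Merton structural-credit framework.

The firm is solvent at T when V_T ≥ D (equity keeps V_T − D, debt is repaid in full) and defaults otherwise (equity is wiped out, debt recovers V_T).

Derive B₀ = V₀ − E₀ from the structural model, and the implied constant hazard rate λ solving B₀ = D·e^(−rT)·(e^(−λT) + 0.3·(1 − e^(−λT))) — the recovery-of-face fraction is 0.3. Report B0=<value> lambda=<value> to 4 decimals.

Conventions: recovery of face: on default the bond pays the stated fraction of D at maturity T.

Equity is a call on the firm's assets struck at D = 144.2736:
d₁ = [ln(V₀/D) + (r + σ²/2)T] / (σ√T)
   = [ln(413.7518/144.2736) + (0.0537 + 0.5·0.3461²)·4.5908] / (0.3461·√4.5908)
   = [1.053555 + 0.521481] / 0.741559 = 2.123952
d₂ = d₁ − σ√T = 2.123952 − 0.741559 = 1.382392
N(d₁) = 0.983163,  N(d₂) = 0.916574,  e^(−rT) = 0.781511
E₀ = V₀·N(d₁) − D·e^(−rT)·N(d₂)
   = 413.7518·0.983163 − 144.2736·0.781511·0.916574 = 303.440361
B₀ = V₀ − E₀ = 413.7518 − 303.440361 = 110.311439
e^(−λT) = (B₀·e^(rT)/D − 0.3)/(1 − 0.3) = (110.3114·1.279572/144.2736 − 0.3)/0.7 = 0.96908476
λ = −ln(0.96908476)/4.5908 = 0.006840

B0=110.3114 lambda=0.0068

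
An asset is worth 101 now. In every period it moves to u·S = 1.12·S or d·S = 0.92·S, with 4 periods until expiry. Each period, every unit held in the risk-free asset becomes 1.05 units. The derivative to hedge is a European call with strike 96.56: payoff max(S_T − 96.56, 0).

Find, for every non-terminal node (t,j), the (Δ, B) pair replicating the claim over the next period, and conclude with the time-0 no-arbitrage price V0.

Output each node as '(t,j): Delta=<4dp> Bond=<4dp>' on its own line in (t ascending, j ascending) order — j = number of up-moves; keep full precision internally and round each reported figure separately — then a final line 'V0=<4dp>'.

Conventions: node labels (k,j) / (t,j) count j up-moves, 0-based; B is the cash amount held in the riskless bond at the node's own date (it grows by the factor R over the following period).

The replicating-portfolio and risk-neutral prices coincide; use p* = (1.05−0.92)/(1.12−0.92) = 0.6500 for the latter.
Expiry values: V(4,0)=0.0000, V(4,1)=0.0000, V(4,2)=10.6741, V(4,3)=33.9859, V(4,4)=62.3655
(3,0): S=78.6475. Δ = (V_up−V_dn)/(S_up−S_dn) = (0.0000−0.0000)/(88.0852−72.3557) = 0.0000. V = [p*·0.0000 + (1−p*)·0.0000]/1.05 = 0.0000. B = V − Δ·S = 0.0000.
(3,1): S=95.7448. Δ = (V_up−V_dn)/(S_up−S_dn) = (10.6741−0.0000)/(107.2341−88.0852) = 0.5574. V = [p*·10.6741 + (1−p*)·0.0000]/1.05 = 6.6078. B = V − Δ·S = -46.7629.
(3,2): S=116.5588. Δ = (V_up−V_dn)/(S_up−S_dn) = (33.9859−10.6741)/(130.5459−107.2341) = 1.0000. V = [p*·33.9859 + (1−p*)·10.6741]/1.05 = 24.5969. B = V − Δ·S = -91.9619.
(3,3): S=141.8977. Δ = (V_up−V_dn)/(S_up−S_dn) = (62.3655−33.9859)/(158.9255−130.5459) = 1.0000. V = [p*·62.3655 + (1−p*)·33.9859]/1.05 = 49.9358. B = V − Δ·S = -91.9619.
(2,0): S=85.4864. Δ = (V_up−V_dn)/(S_up−S_dn) = (6.6078−0.0000)/(95.7448−78.6475) = 0.3865. V = [p*·6.6078 + (1−p*)·0.0000]/1.05 = 4.0905. B = V − Δ·S = -28.9485.
(2,1): S=104.0704. Δ = (V_up−V_dn)/(S_up−S_dn) = (24.5969−6.6078)/(116.5588−95.7448) = 0.8643. V = [p*·24.5969 + (1−p*)·6.6078]/1.05 = 17.4293. B = V − Δ·S = -72.5164.
(2,2): S=126.6944. Δ = (V_up−V_dn)/(S_up−S_dn) = (49.9358−24.5969)/(141.8977−116.5588) = 1.0000. V = [p*·49.9358 + (1−p*)·24.5969]/1.05 = 39.1116. B = V − Δ·S = -87.5828.
(1,0): S=92.9200. Δ = (V_up−V_dn)/(S_up−S_dn) = (17.4293−4.0905)/(104.0704−85.4864) = 0.7178. V = [p*·17.4293 + (1−p*)·4.0905]/1.05 = 12.1531. B = V − Δ·S = -54.5406.
(1,1): S=113.1200. Δ = (V_up−V_dn)/(S_up−S_dn) = (39.1116−17.4293)/(126.6944−104.0704) = 0.9584. V = [p*·39.1116 + (1−p*)·17.4293]/1.05 = 30.0217. B = V − Δ·S = -78.3900.
(0,0): S=101.0000. Δ = (V_up−V_dn)/(S_up−S_dn) = (30.0217−12.1531)/(113.1200−92.9200) = 0.8846. V = [p*·30.0217 + (1−p*)·12.1531]/1.05 = 22.6359. B = V − Δ·S = -66.7074.
Verification: the root portfolio costs Δ(0,0)·S0 + B(0,0) = 22.6359, matching V0.

(0,0): Delta=0.8846 Bond=-66.7074
(1,0): Delta=0.7178 Bond=-54.5406
(1,1): Delta=0.9584 Bond=-78.3900
(2,0): Delta=0.3865 Bond=-28.9485
(2,1): Delta=0.8643 Bond=-72.5164
(2,2): Delta=1.0000 Bond=-87.5828
(3,0): Delta=0.0000 Bond=0.0000
(3,1): Delta=0.5574 Bond=-46.7629
(3,2): Delta=1.0000 Bond=-91.9619
(3,3): Delta=1.0000 Bond=-91.9619
V0=22.6359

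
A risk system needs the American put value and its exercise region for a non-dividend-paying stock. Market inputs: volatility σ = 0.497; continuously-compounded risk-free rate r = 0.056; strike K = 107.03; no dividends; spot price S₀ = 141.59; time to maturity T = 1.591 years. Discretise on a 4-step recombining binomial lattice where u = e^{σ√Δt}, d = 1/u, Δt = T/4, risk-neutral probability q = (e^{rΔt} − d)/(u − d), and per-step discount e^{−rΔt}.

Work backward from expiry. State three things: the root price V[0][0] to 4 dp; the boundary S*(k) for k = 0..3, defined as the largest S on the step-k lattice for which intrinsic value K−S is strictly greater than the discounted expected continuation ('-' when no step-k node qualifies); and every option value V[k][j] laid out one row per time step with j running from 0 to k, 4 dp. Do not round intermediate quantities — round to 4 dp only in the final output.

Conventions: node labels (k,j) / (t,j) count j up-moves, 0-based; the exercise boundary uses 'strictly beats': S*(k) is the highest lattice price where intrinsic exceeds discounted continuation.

price = 14.0104
boundary = - - - 55.2905
tree:
14.0104
22.4613 4.6840
34.8948 8.8305 0.0000
51.7395 16.6478 0.0000 0.0000
66.6169 31.3855 0.0000 0.0000 0.0000

Δt=0.39775  u=1.36813  d=0.73092  q=0.45762  discount=0.97797
step 4 (expiry): payoffs max(K−S,0) = 66.6169 31.3855 0.0000 0.0000 0.0000
step 3: (k=3,j=0): S=55.2905, K−S=51.7395, hold=49.3819 ⇒ V=51.7395 exercise | (k=3,j=1): S=103.4916, K−S=3.5384, hold=16.6478 ⇒ V=16.6478 continue | (k=3,j=2): S=193.7136, K−S=0.0000, hold=0.0000 ⇒ V=0.0000 continue | (k=3,j=3): S=362.5893, K−S=0.0000, hold=0.0000 ⇒ V=0.0000 continue  boundary S*=55.2905
step 2: (k=2,j=0): S=75.6445, K−S=31.3855, hold=34.8948 ⇒ V=34.8948 continue | (k=2,j=1): S=141.5900, K−S=0.0000, hold=8.8305 ⇒ V=8.8305 continue | (k=2,j=2): S=265.0254, K−S=0.0000, hold=0.0000 ⇒ V=0.0000 continue  boundary S*=-
step 1: (k=1,j=0): S=103.4916, K−S=3.5384, hold=22.4613 ⇒ V=22.4613 continue | (k=1,j=1): S=193.7136, K−S=0.0000, hold=4.6840 ⇒ V=4.6840 continue  boundary S*=-
step 0: (k=0,j=0): S=141.5900, K−S=0.0000, hold=14.0104 ⇒ V=14.0104 continue  boundary S*=-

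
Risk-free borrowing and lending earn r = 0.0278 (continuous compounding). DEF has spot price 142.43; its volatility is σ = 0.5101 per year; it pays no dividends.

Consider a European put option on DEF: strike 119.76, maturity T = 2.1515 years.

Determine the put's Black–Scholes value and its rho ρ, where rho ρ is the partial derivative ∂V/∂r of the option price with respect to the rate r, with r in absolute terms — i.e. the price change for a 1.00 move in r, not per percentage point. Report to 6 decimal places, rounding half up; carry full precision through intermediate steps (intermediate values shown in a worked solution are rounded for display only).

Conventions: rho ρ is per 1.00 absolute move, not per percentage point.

price = 24.112971
ρ = -127.396650

σ√T = 0.5101·√2.1515 = 0.748214
d₁ = (ln(S/K) + (r+σ²/2)T) / (σ√T) = (ln(142.43/119.76) + (0.0278+0.5101²/2)·2.1515) / 0.748214 = (0.173361 + 0.339724) / 0.748214 = 0.685746
d₂ = d₁ − σ√T = 0.685746 − 0.748214 = -0.062468
e^{−rT} = 0.941942
N(−d₁) = 0.246437,  N(−d₂) = 0.524905
Put price V = K·e^{−rT}·N(−d₂) − S·N(−d₁) = 59.212944 − 35.099974 = 24.112971
ρ = −K·T·e^{−rT}·N(−d₂) = -127.396650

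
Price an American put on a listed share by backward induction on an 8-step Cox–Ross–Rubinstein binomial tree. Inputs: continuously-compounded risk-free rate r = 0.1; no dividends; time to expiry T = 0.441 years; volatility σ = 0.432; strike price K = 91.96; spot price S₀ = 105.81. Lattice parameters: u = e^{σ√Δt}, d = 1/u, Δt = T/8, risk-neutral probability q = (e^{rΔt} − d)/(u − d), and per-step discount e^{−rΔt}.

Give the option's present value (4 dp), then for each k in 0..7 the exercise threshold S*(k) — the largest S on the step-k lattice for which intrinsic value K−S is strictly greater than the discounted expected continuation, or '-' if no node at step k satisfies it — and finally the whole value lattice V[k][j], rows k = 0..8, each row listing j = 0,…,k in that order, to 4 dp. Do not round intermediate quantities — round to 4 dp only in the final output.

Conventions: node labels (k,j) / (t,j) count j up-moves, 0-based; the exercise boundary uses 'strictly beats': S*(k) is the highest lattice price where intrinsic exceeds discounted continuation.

price = 4.7189
boundary = - - - - 70.5226 63.7204 70.5226 78.0509
tree:
4.7189
7.2113 2.2971
10.7277 3.8004 0.8303
15.4570 6.1518 1.5083 0.1664
21.4374 9.6914 2.7063 0.3359 0.0000
28.2396 14.7473 4.7798 0.6781 0.0000 0.0000
34.3857 21.4374 8.2695 1.3687 0.0000 0.0000 0.0000
39.9389 28.2396 13.9091 2.7629 0.0000 0.0000 0.0000 0.0000
44.9566 34.3857 21.4374 5.5772 0.0000 0.0000 0.0000 0.0000 0.0000

Δt=0.05513  u=1.10675  d=0.90355  q=0.50187  discount=0.99450
step 8 (expiry): payoffs max(K−S,0) = 44.9566 34.3857 21.4374 5.5772 0.0000 0.0000 0.0000 0.0000 0.0000
step 7: (k=7,j=0): S=52.0211, K−S=39.9389, hold=39.4334 ⇒ V=39.9389 exercise | (k=7,j=1): S=63.7204, K−S=28.2396, hold=27.7341 ⇒ V=28.2396 exercise | (k=7,j=2): S=78.0509, K−S=13.9091, hold=13.4036 ⇒ V=13.9091 exercise | (k=7,j=3): S=95.6042, K−S=0.0000, hold=2.7629 ⇒ V=2.7629 continue | (k=7,j=4): S=117.1052, K−S=0.0000, hold=0.0000 ⇒ V=0.0000 continue | (k=7,j=5): S=143.4418, K−S=0.0000, hold=0.0000 ⇒ V=0.0000 continue | (k=7,j=6): S=175.7013, K−S=0.0000, hold=0.0000 ⇒ V=0.0000 continue | (k=7,j=7): S=215.2158, K−S=0.0000, hold=0.0000 ⇒ V=0.0000 continue  boundary S*=78.0509
step 6: (k=6,j=0): S=57.5743, K−S=34.3857, hold=33.8801 ⇒ V=34.3857 exercise | (k=6,j=1): S=70.5226, K−S=21.4374, hold=20.9319 ⇒ V=21.4374 exercise | (k=6,j=2): S=86.3828, K−S=5.5772, hold=8.2695 ⇒ V=8.2695 continue | (k=6,j=3): S=105.8100, K−S=0.0000, hold=1.3687 ⇒ V=1.3687 continue | (k=6,j=4): S=129.6063, K−S=0.0000, hold=0.0000 ⇒ V=0.0000 continue | (k=6,j=5): S=158.7542, K−S=0.0000, hold=0.0000 ⇒ V=0.0000 continue | (k=6,j=6): S=194.4574, K−S=0.0000, hold=0.0000 ⇒ V=0.0000 continue  boundary S*=70.5226
step 5: (k=5,j=0): S=63.7204, K−S=28.2396, hold=27.7341 ⇒ V=28.2396 exercise | (k=5,j=1): S=78.0509, K−S=13.9091, hold=14.7473 ⇒ V=14.7473 continue | (k=5,j=2): S=95.6042, K−S=0.0000, hold=4.7798 ⇒ V=4.7798 continue | (k=5,j=3): S=117.1052, K−S=0.0000, hold=0.6781 ⇒ V=0.6781 continue | (k=5,j=4): S=143.4418, K−S=0.0000, hold=0.0000 ⇒ V=0.0000 continue | (k=5,j=5): S=175.7013, K−S=0.0000, hold=0.0000 ⇒ V=0.0000 continue  boundary S*=63.7204
step 4: (k=4,j=0): S=70.5226, K−S=21.4374, hold=21.3503 ⇒ V=21.4374 exercise | (k=4,j=1): S=86.3828, K−S=5.5772, hold=9.6914 ⇒ V=9.6914 continue | (k=4,j=2): S=105.8100, K−S=0.0000, hold=2.7063 ⇒ V=2.7063 continue | (k=4,j=3): S=129.6063, K−S=0.0000, hold=0.3359 ⇒ V=0.3359 continue | (k=4,j=4): S=158.7542, K−S=0.0000, hold=0.0000 ⇒ V=0.0000 continue  boundary S*=70.5226
step 3: (k=3,j=0): S=78.0509, K−S=13.9091, hold=15.4570 ⇒ V=15.4570 continue | (k=3,j=1): S=95.6042, K−S=0.0000, hold=6.1518 ⇒ V=6.1518 continue | (k=3,j=2): S=117.1052, K−S=0.0000, hold=1.5083 ⇒ V=1.5083 continue | (k=3,j=3): S=143.4418, K−S=0.0000, hold=0.1664 ⇒ V=0.1664 continue  boundary S*=-
step 2: (k=2,j=0): S=86.3828, K−S=5.5772, hold=10.7277 ⇒ V=10.7277 continue | (k=2,j=1): S=105.8100, K−S=0.0000, hold=3.8004 ⇒ V=3.8004 continue | (k=2,j=2): S=129.6063, K−S=0.0000, hold=0.8303 ⇒ V=0.8303 continue  boundary S*=-
step 1: (k=1,j=0): S=95.6042, K−S=0.0000, hold=7.2113 ⇒ V=7.2113 continue | (k=1,j=1): S=117.1052, K−S=0.0000, hold=2.2971 ⇒ V=2.2971 continue  boundary S*=-
step 0: (k=0,j=0): S=105.8100, K−S=0.0000, hold=4.7189 ⇒ V=4.7189 continue  boundary S*=-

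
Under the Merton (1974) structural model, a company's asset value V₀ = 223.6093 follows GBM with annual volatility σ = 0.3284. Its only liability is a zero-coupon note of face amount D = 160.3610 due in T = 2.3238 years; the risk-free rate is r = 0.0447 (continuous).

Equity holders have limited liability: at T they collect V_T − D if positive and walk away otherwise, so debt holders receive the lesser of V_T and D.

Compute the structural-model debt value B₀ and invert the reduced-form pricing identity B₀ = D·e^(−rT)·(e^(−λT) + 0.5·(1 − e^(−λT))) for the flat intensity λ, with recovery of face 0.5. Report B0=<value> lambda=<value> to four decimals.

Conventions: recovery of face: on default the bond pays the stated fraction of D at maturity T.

B0=135.2000 lambda=0.0595

Work the structural quantities from V₀ = 223.6093 against face 160.3610:
d₁ = [ln(V₀/D) + (r + σ²/2)T] / (σ√T)
   = [ln(223.6093/160.3610) + (0.0447 + 0.5·0.3284²)·2.3238] / (0.3284·√2.3238)
   = [0.332473 + 0.229181] / 0.500613 = 1.121931
d₂ = d₁ − σ√T = 1.121931 − 0.500613 = 0.621317
N(d₁) = 0.869054,  N(d₂) = 0.732805,  e^(−rT) = 0.901339
E₀ = V₀·N(d₁) − D·e^(−rT)·N(d₂)
   = 223.6093·0.869054 − 160.3610·0.901339·0.732805 = 88.409276
B₀ = V₀ − E₀ = 223.6093 − 88.409276 = 135.200024
e^(−λT) = (B₀·e^(rT)/D − 0.5)/(1 − 0.5) = (135.2000·1.109460/160.3610 − 0.5)/0.5 = 0.87076732
λ = −ln(0.87076732)/2.3238 = 0.059549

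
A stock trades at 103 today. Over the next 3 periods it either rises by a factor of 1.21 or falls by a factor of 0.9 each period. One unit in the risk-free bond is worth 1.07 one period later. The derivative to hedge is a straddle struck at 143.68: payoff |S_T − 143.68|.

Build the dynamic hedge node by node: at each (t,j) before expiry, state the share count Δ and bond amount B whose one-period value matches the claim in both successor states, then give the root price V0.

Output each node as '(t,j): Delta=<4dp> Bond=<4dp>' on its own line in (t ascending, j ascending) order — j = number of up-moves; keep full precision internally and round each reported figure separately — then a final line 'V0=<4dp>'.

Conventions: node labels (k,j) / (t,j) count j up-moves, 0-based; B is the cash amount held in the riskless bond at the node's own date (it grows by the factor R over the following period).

Risk-neutral probability p* = (R−d)/(u−d) = (1.07−0.9)/(1.21−0.9) = 0.5484.
Expiry values: V(3,0)=68.5930, V(3,1)=42.7297, V(3,2)=7.9579, V(3,3)=38.7908
(2,0): S=83.4300. Δ = (V_up−V_dn)/(S_up−S_dn) = (42.7297−68.5930)/(100.9503−75.0870) = -1.0000. V = [p*·42.7297 + (1−p*)·68.5930]/1.07 = 50.8504. B = V − Δ·S = 134.2804.
(2,1): S=112.1670. Δ = (V_up−V_dn)/(S_up−S_dn) = (7.9579−42.7297)/(135.7221−100.9503) = -1.0000. V = [p*·7.9579 + (1−p*)·42.7297]/1.07 = 22.1134. B = V − Δ·S = 134.2804.
(2,2): S=150.8023. Δ = (V_up−V_dn)/(S_up−S_dn) = (38.7908−7.9579)/(182.4708−135.7221) = 0.6595. V = [p*·38.7908 + (1−p*)·7.9579]/1.07 = 23.2395. B = V − Δ·S = -76.2213.
(1,0): S=92.7000. Δ = (V_up−V_dn)/(S_up−S_dn) = (22.1134−50.8504)/(112.1670−83.4300) = -1.0000. V = [p*·22.1134 + (1−p*)·50.8504]/1.07 = 32.7957. B = V − Δ·S = 125.4957.
(1,1): S=124.6300. Δ = (V_up−V_dn)/(S_up−S_dn) = (23.2395−22.1134)/(150.8023−112.1670) = 0.0291. V = [p*·23.2395 + (1−p*)·22.1134]/1.07 = 21.2439. B = V − Δ·S = 17.6112.
(0,0): S=103.0000. Δ = (V_up−V_dn)/(S_up−S_dn) = (21.2439−32.7957)/(124.6300−92.7000) = -0.3618. V = [p*·21.2439 + (1−p*)·32.7957]/1.07 = 24.7297. B = V − Δ·S = 61.9937.
Check: Δ(0,0)·S0 + B(0,0) = 24.7297 = V0.

(0,0): Delta=-0.3618 Bond=61.9937
(1,0): Delta=-1.0000 Bond=125.4957
(1,1): Delta=0.0291 Bond=17.6112
(2,0): Delta=-1.0000 Bond=134.2804
(2,1): Delta=-1.0000 Bond=134.2804
(2,2): Delta=0.6595 Bond=-76.2213
V0=24.7297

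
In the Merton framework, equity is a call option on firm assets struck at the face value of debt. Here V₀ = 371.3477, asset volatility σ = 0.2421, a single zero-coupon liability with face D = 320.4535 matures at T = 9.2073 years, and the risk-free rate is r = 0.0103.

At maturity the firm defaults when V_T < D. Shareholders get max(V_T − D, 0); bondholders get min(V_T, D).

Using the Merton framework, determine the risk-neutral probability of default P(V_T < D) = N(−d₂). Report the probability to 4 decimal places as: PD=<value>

PD=0.5150

With assets at 371.3477 and a single debt payment of 320.4535 at 9.2073 years:
d₁ = [ln(V₀/D) + (r + σ²/2)T] / (σ√T)
   = [ln(371.3477/320.4535) + (0.0103 + 0.5·0.2421²)·9.2073] / (0.2421·√9.2073)
   = [0.147402 + 0.364666] / 0.734617 = 0.697054
d₂ = d₁ − σ√T = 0.697054 − 0.734617 = -0.037563
risk-neutral PD = N(−d₂) = N(0.037563) = 0.514982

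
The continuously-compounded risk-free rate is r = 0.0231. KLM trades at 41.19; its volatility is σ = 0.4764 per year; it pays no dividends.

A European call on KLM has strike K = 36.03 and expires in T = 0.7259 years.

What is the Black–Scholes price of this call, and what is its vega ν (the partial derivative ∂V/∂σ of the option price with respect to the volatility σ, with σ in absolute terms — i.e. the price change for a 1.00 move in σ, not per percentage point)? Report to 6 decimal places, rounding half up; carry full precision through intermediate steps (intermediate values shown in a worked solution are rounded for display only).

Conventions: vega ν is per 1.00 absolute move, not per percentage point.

price = 9.453410
ν = 11.873888

σ√T = 0.4764·√0.7259 = 0.405892
d₁ = (ln(S/K) + (r+σ²/2)T) / (σ√T) = (ln(41.19/36.03) + (0.0231+0.4764²/2)·0.7259) / 0.405892 = (0.133844 + 0.099142) / 0.405892 = 0.574010
d₂ = d₁ − σ√T = 0.574010 − 0.405892 = 0.168118
e^{−rT} = 0.983372
N(d₁) = 0.717019,  N(d₂) = 0.566755
Call price V = S·N(d₁) − K·e^{−rT}·N(d₂) = 29.534033 − 20.080623 = 9.453410
φ(d₁) = (1/√(2π))·e^{−d₁²/2} = 0.338347
ν = S·φ(d₁)·√T = 11.873888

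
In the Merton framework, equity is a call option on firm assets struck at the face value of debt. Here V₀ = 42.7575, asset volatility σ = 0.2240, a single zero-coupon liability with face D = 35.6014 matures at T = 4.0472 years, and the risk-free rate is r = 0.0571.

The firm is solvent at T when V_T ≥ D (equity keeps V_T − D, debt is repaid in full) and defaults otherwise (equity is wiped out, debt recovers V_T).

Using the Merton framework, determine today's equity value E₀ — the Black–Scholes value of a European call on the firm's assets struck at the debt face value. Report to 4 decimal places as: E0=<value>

E0=15.9967

Equity is a call on the firm's assets struck at D = 35.6014:
d₁ = [ln(V₀/D) + (r + σ²/2)T] / (σ√T)
   = [ln(42.7575/35.6014) + (0.0571 + 0.5·0.2240²)·4.0472] / (0.2240·√4.0472)
   = [0.183160 + 0.332631] / 0.450635 = 1.144586
d₂ = d₁ − σ√T = 1.144586 − 0.450635 = 0.693950
N(d₁) = 0.873810,  N(d₂) = 0.756143,  e^(−rT) = 0.793664
E₀ = V₀·N(d₁) − D·e^(−rT)·N(d₂)
   = 42.7575·0.873810 − 35.6014·0.793664·0.756143 = 15.996670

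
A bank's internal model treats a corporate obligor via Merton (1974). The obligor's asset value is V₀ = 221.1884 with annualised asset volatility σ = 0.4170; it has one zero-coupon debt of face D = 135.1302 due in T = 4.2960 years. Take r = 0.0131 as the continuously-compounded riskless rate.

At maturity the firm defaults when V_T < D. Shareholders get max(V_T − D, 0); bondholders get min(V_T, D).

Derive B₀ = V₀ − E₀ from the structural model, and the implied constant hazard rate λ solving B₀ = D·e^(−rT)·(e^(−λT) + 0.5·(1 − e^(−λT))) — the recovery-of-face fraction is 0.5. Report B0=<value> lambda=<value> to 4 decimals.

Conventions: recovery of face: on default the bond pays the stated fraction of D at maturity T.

With assets at 221.1884 and a single debt payment of 135.1302 at 4.2960 years:
d₁ = [ln(V₀/D) + (r + σ²/2)T] / (σ√T)
   = [ln(221.1884/135.1302) + (0.0131 + 0.5·0.4170²)·4.2960] / (0.4170·√4.2960)
   = [0.492776 + 0.429791] / 0.864307 = 1.067406
d₂ = d₁ − σ√T = 1.067406 − 0.864307 = 0.203099
N(d₁) = 0.857106,  N(d₂) = 0.580471,  e^(−rT) = 0.945277
E₀ = V₀·N(d₁) − D·e^(−rT)·N(d₂)
   = 221.1884·0.857106 − 135.1302·0.945277·0.580471 = 115.435127
B₀ = V₀ − E₀ = 221.1884 − 115.435127 = 105.753273
e^(−λT) = (B₀·e^(rT)/D − 0.5)/(1 − 0.5) = (105.7533·1.057891/135.1302 − 0.5)/0.5 = 0.65581783
λ = −ln(0.65581783)/4.2960 = 0.098201

B0=105.7533 lambda=0.0982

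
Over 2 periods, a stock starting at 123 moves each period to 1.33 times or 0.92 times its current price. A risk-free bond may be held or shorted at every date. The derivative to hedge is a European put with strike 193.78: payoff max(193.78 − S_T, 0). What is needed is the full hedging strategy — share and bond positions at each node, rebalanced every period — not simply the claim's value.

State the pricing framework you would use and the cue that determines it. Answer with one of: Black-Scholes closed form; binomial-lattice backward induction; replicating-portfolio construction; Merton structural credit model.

framework: replicating-portfolio construction

Key observation: since the answer must list Δ and B at each node of the 1.33/0.92 lattice on 123, the replicating-portfolio method — solving the two-state system at every node — is the one that applies.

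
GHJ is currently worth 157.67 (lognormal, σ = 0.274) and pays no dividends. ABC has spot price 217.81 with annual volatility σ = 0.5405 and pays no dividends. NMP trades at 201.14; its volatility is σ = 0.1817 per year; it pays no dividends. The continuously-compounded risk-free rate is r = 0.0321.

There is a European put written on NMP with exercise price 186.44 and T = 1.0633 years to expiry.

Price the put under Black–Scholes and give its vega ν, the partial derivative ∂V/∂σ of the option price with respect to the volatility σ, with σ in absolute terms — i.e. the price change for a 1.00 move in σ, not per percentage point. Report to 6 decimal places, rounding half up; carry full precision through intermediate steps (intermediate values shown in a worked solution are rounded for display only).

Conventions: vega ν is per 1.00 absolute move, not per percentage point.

σ√T = 0.1817·√1.0633 = 0.187363
d₁ = (ln(S/K) + (r+σ²/2)T) / (σ√T) = (ln(201.14/186.44) + (0.0321+0.1817²/2)·1.0633) / 0.187363 = (0.075892 + 0.051684) / 0.187363 = 0.680904
d₂ = d₁ − σ√T = 0.680904 − 0.187363 = 0.493542
e^{−rT} = 0.966444
N(−d₁) = 0.247966,  N(−d₂) = 0.310815
Put price V = K·e^{−rT}·N(−d₂) − S·N(−d₁) = 56.003811 − 49.875876 = 6.127935
φ(d₁) = (1/√(2π))·e^{−d₁²/2} = 0.316398
ν = S·φ(d₁)·√T = 65.623631

price = 6.127935
ν = 65.623631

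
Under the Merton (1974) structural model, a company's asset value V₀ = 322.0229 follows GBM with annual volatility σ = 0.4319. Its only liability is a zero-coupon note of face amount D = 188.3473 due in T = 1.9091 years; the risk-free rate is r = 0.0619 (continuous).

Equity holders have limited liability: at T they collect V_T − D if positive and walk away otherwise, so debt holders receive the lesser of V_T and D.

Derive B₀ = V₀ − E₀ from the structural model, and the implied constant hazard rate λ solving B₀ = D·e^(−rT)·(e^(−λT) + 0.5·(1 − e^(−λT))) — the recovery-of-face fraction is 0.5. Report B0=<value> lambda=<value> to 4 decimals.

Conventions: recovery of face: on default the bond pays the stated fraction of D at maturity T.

B0=158.0617 lambda=0.0617

Equity is a call on the firm's assets struck at D = 188.3473:
d₁ = [ln(V₀/D) + (r + σ²/2)T] / (σ√T)
   = [ln(322.0229/188.3473) + (0.0619 + 0.5·0.4319²)·1.9091] / (0.4319·√1.9091)
   = [0.536335 + 0.296233] / 0.596757 = 1.395154
d₂ = d₁ − σ√T = 1.395154 − 0.596757 = 0.798397
N(d₁) = 0.918515,  N(d₂) = 0.787680,  e^(−rT) = 0.888542
E₀ = V₀·N(d₁) − D·e^(−rT)·N(d₂)
   = 322.0229·0.918515 − 188.3473·0.888542·0.787680 = 163.961182
B₀ = V₀ − E₀ = 322.0229 − 163.961182 = 158.061718
e^(−λT) = (B₀·e^(rT)/D − 0.5)/(1 − 0.5) = (158.0617·1.125439/188.3473 − 0.5)/0.5 = 0.88894474
λ = −ln(0.88894474)/1.9091 = 0.061663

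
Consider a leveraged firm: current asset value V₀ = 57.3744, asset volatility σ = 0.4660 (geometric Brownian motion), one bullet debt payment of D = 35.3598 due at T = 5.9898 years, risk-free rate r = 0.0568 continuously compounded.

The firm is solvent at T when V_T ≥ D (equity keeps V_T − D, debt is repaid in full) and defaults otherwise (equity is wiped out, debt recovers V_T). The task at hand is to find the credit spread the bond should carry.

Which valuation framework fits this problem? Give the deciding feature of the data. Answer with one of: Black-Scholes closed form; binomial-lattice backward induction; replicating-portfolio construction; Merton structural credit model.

framework: Merton structural credit model

Key observation: a levered firm with one bullet debt due at 5.9898 years is the canonical structural-credit setup: equity is a call on the firm's assets struck at the face value.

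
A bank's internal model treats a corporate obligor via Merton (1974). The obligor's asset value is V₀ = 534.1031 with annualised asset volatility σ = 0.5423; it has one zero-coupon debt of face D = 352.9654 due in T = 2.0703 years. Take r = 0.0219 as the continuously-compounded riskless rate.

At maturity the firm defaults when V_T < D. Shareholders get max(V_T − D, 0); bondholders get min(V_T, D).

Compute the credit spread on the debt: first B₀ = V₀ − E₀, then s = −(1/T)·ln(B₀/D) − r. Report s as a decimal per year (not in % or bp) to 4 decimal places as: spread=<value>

spread=0.0853

With assets at 534.1031 and a single debt payment of 352.9654 at 2.0703 years:
d₁ = [ln(V₀/D) + (r + σ²/2)T] / (σ√T)
   = [ln(534.1031/352.9654) + (0.0219 + 0.5·0.5423²)·2.0703] / (0.5423·√2.0703)
   = [0.414219 + 0.349766] / 0.780290 = 0.979103
d₂ = d₁ − σ√T = 0.979103 − 0.780290 = 0.198813
N(d₁) = 0.836236,  N(d₂) = 0.578796,  e^(−rT) = 0.955673
E₀ = V₀·N(d₁) − D·e^(−rT)·N(d₂)
   = 534.1031·0.836236 − 352.9654·0.955673·0.578796 = 251.397010
B₀ = V₀ − E₀ = 534.1031 − 251.397010 = 282.706090
spread = −(1/T)·ln(B₀/D) − r = −(1/2.0703)·ln(282.706090/352.9654) − 0.0219 = 0.08531259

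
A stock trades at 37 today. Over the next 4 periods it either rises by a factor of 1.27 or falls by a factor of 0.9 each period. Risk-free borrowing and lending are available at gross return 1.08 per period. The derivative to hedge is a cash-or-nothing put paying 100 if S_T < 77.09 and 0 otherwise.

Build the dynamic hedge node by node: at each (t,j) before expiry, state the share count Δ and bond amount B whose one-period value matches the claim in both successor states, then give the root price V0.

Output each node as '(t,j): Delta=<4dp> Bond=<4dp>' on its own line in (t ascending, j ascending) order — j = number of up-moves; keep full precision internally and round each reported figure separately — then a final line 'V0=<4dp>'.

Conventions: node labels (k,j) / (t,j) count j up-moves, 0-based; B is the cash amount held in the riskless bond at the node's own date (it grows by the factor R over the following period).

The replicating-portfolio and risk-neutral prices coincide; use p* = (1.08−0.9)/(1.27−0.9) = 0.4865 for the latter.
At maturity the claim pays: V(4,0)=100.0000, V(4,1)=100.0000, V(4,2)=100.0000, V(4,3)=100.0000, V(4,4)=0.0000
  t=3,j=0: stock 26.9730 → up 34.2557 (V=100.0000), down 24.2757 (V=100.0000). Price 92.5926; hedge Δ=0.0000, bond B=92.5926.
  t=3,j=1: stock 38.0619 → up 48.3386 (V=100.0000), down 34.2557 (V=100.0000). Price 92.5926; hedge Δ=0.0000, bond B=92.5926.
  t=3,j=2: stock 53.7096 → up 68.2112 (V=100.0000), down 48.3386 (V=100.0000). Price 92.5926; hedge Δ=0.0000, bond B=92.5926.
  t=3,j=3: stock 75.7902 → up 96.2535 (V=0.0000), down 68.2112 (V=100.0000). Price 47.5475; hedge Δ=-3.5660, bond B=317.8178.
  t=2,j=0: stock 29.9700 → up 38.0619 (V=92.5926), down 26.9730 (V=92.5926). Price 85.7339; hedge Δ=0.0000, bond B=85.7339.
  t=2,j=1: stock 42.2910 → up 53.7096 (V=92.5926), down 38.0619 (V=92.5926). Price 85.7339; hedge Δ=0.0000, bond B=85.7339.
  t=2,j=2: stock 59.6773 → up 75.7902 (V=47.5475), down 53.7096 (V=92.5926). Price 65.4433; hedge Δ=-2.0400, bond B=187.1867.
  t=1,j=0: stock 33.3000 → up 42.2910 (V=85.7339), down 29.9700 (V=85.7339). Price 79.3832; hedge Δ=0.0000, bond B=79.3832.
  t=1,j=1: stock 46.9900 → up 59.6773 (V=65.4433), down 42.2910 (V=85.7339). Price 70.2433; hedge Δ=-1.1670, bond B=125.0827.
  t=0,j=0: stock 37.0000 → up 46.9900 (V=70.2433), down 33.3000 (V=79.3832). Price 69.3859; hedge Δ=-0.6676, bond B=94.0883.
As a check, the time-0 holding Δ(0,0)·S0 + B(0,0) comes to 69.3859 — exactly V0.

(0,0): Delta=-0.6676 Bond=94.0883
(1,0): Delta=0.0000 Bond=79.3832
(1,1): Delta=-1.1670 Bond=125.0827
(2,0): Delta=0.0000 Bond=85.7339
(2,1): Delta=0.0000 Bond=85.7339
(2,2): Delta=-2.0400 Bond=187.1867
(3,0): Delta=0.0000 Bond=92.5926
(3,1): Delta=0.0000 Bond=92.5926
(3,2): Delta=0.0000 Bond=92.5926
(3,3): Delta=-3.5660 Bond=317.8178
V0=69.3859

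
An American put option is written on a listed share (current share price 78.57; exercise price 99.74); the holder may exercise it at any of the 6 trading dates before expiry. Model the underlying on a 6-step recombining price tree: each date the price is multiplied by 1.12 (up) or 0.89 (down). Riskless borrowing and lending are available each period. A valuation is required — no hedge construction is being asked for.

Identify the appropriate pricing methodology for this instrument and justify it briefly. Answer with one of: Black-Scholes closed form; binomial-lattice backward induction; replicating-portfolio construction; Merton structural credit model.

framework: binomial-lattice backward induction

Key observation: the exercise right at every one of the 6 steps is what matters: each node needs max(99.74 − S, continuation), which only the stepwise tree valuation starting from spot 78.57 delivers.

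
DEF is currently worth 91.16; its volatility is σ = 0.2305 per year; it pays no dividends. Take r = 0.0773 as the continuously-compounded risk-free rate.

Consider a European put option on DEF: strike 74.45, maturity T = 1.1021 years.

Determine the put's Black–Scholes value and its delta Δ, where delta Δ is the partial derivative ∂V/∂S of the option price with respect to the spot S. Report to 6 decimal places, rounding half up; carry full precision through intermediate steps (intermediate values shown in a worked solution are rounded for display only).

price = 1.091114
Δ = -0.095124

σ√T = 0.2305·√1.1021 = 0.241981
d₁ = (ln(S/K) + (r+σ²/2)T) / (σ√T) = (ln(91.16/74.45) + (0.0773+0.2305²/2)·1.1021) / 0.241981 = (0.202488 + 0.114470) / 0.241981 = 1.309847
d₂ = d₁ − σ√T = 1.309847 − 0.241981 = 1.067866
e^{−rT} = 0.918336
N(−d₁) = 0.095124,  N(−d₂) = 0.142791
Put price V = K·e^{−rT}·N(−d₂) − S·N(−d₁) = 9.762600 − 8.671486 = 1.091114
Δ = −N(−d₁) = -0.095124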